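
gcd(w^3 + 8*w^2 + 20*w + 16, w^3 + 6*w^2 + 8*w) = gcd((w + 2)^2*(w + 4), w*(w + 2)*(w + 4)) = w^2 + 6*w + 8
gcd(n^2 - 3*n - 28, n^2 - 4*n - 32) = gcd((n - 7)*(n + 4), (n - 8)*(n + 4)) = n + 4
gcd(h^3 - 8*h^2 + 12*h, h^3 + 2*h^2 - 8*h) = h^2 - 2*h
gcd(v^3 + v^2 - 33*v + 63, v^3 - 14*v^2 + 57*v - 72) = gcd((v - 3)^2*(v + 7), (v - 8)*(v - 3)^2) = v^2 - 6*v + 9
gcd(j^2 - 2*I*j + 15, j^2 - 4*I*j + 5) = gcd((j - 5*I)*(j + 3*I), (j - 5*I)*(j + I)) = j - 5*I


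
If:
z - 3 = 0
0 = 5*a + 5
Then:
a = -1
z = 3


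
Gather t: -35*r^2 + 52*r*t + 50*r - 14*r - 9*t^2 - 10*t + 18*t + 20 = -35*r^2 + 36*r - 9*t^2 + t*(52*r + 8) + 20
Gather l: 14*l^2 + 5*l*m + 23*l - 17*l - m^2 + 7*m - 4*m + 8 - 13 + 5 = 14*l^2 + l*(5*m + 6) - m^2 + 3*m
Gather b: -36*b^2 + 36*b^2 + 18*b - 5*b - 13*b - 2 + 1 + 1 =0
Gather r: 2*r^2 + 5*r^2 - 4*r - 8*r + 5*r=7*r^2 - 7*r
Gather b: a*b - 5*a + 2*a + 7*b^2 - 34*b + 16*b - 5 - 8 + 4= -3*a + 7*b^2 + b*(a - 18) - 9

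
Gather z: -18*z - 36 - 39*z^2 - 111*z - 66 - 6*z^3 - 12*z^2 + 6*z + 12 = -6*z^3 - 51*z^2 - 123*z - 90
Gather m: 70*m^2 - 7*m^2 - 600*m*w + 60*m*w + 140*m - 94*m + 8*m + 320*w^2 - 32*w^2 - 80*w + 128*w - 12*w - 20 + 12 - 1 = 63*m^2 + m*(54 - 540*w) + 288*w^2 + 36*w - 9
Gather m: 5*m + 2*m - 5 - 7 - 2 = 7*m - 14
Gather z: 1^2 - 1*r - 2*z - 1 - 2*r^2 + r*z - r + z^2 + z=-2*r^2 - 2*r + z^2 + z*(r - 1)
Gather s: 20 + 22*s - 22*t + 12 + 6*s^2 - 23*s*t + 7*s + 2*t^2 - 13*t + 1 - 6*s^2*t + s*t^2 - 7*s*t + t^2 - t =s^2*(6 - 6*t) + s*(t^2 - 30*t + 29) + 3*t^2 - 36*t + 33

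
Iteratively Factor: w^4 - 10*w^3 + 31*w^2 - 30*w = (w)*(w^3 - 10*w^2 + 31*w - 30) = w*(w - 5)*(w^2 - 5*w + 6) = w*(w - 5)*(w - 3)*(w - 2)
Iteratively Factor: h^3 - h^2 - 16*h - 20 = (h + 2)*(h^2 - 3*h - 10) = (h + 2)^2*(h - 5)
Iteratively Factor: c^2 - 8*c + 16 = (c - 4)*(c - 4)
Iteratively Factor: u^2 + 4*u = (u)*(u + 4)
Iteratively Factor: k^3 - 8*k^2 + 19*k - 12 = (k - 3)*(k^2 - 5*k + 4) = (k - 3)*(k - 1)*(k - 4)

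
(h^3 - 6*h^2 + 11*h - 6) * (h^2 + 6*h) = h^5 - 25*h^3 + 60*h^2 - 36*h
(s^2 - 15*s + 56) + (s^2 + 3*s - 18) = 2*s^2 - 12*s + 38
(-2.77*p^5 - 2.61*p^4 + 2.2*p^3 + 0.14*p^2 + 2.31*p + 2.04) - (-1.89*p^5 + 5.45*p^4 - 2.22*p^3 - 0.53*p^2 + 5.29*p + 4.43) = -0.88*p^5 - 8.06*p^4 + 4.42*p^3 + 0.67*p^2 - 2.98*p - 2.39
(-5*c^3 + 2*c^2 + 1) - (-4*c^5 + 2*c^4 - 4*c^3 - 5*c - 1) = 4*c^5 - 2*c^4 - c^3 + 2*c^2 + 5*c + 2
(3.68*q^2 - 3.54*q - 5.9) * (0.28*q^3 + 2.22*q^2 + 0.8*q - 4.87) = 1.0304*q^5 + 7.1784*q^4 - 6.5668*q^3 - 33.8516*q^2 + 12.5198*q + 28.733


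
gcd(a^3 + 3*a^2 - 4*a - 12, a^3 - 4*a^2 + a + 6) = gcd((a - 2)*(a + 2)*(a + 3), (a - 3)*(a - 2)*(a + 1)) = a - 2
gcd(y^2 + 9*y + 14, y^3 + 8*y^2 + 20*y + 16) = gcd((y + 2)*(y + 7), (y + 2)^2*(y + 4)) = y + 2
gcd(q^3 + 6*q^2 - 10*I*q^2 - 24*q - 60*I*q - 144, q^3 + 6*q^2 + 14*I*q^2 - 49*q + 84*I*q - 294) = q + 6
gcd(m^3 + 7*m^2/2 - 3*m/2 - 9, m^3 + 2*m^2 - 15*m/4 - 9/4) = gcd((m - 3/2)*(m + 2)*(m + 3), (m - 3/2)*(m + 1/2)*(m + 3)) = m^2 + 3*m/2 - 9/2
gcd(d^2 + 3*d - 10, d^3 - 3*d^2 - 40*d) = d + 5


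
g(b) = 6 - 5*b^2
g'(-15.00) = 150.00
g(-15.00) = -1119.00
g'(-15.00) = 150.00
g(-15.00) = -1119.00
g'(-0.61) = 6.10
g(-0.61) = 4.14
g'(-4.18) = 41.80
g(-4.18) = -81.36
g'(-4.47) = 44.70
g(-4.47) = -93.90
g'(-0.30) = 3.00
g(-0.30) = 5.55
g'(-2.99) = 29.90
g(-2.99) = -38.70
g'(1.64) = -16.40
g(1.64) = -7.45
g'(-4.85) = 48.50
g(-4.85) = -111.61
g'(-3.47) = 34.70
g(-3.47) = -54.20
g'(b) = -10*b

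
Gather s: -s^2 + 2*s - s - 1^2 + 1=-s^2 + s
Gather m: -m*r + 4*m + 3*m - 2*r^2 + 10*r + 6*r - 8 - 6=m*(7 - r) - 2*r^2 + 16*r - 14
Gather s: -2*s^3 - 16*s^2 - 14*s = -2*s^3 - 16*s^2 - 14*s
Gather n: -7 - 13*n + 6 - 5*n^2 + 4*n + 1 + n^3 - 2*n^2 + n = n^3 - 7*n^2 - 8*n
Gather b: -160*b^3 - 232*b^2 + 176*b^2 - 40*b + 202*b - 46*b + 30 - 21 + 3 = -160*b^3 - 56*b^2 + 116*b + 12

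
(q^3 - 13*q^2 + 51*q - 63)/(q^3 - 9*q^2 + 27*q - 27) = (q - 7)/(q - 3)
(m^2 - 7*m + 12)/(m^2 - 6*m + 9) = (m - 4)/(m - 3)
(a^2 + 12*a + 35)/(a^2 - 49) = (a + 5)/(a - 7)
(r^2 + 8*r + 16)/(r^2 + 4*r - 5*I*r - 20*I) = (r + 4)/(r - 5*I)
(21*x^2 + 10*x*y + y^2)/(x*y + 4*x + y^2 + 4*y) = (21*x^2 + 10*x*y + y^2)/(x*y + 4*x + y^2 + 4*y)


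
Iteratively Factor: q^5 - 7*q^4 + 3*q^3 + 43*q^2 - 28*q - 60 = (q - 5)*(q^4 - 2*q^3 - 7*q^2 + 8*q + 12) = (q - 5)*(q - 2)*(q^3 - 7*q - 6) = (q - 5)*(q - 2)*(q + 1)*(q^2 - q - 6) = (q - 5)*(q - 3)*(q - 2)*(q + 1)*(q + 2)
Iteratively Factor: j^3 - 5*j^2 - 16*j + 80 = (j + 4)*(j^2 - 9*j + 20) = (j - 4)*(j + 4)*(j - 5)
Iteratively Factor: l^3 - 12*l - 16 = (l + 2)*(l^2 - 2*l - 8) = (l - 4)*(l + 2)*(l + 2)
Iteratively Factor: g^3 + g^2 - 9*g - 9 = (g + 1)*(g^2 - 9) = (g + 1)*(g + 3)*(g - 3)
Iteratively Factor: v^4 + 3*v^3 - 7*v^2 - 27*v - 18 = (v - 3)*(v^3 + 6*v^2 + 11*v + 6) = (v - 3)*(v + 3)*(v^2 + 3*v + 2) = (v - 3)*(v + 1)*(v + 3)*(v + 2)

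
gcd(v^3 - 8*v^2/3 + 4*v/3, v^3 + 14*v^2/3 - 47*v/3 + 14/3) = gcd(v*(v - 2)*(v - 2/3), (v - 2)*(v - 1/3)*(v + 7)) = v - 2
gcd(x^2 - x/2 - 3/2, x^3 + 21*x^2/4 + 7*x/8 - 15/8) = 1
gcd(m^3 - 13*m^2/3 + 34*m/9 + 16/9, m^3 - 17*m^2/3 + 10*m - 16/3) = m^2 - 14*m/3 + 16/3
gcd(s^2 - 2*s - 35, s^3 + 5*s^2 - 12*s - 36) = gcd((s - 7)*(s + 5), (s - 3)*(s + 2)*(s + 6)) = 1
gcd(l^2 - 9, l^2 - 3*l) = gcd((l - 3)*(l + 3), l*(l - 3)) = l - 3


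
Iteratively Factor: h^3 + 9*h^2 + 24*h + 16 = (h + 4)*(h^2 + 5*h + 4) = (h + 1)*(h + 4)*(h + 4)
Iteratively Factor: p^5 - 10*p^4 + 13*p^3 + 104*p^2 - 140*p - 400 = (p - 5)*(p^4 - 5*p^3 - 12*p^2 + 44*p + 80) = (p - 5)^2*(p^3 - 12*p - 16) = (p - 5)^2*(p + 2)*(p^2 - 2*p - 8) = (p - 5)^2*(p + 2)^2*(p - 4)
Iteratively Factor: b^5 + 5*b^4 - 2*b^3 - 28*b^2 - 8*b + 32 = (b - 1)*(b^4 + 6*b^3 + 4*b^2 - 24*b - 32) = (b - 2)*(b - 1)*(b^3 + 8*b^2 + 20*b + 16) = (b - 2)*(b - 1)*(b + 2)*(b^2 + 6*b + 8) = (b - 2)*(b - 1)*(b + 2)^2*(b + 4)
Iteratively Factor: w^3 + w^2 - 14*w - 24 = (w - 4)*(w^2 + 5*w + 6) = (w - 4)*(w + 2)*(w + 3)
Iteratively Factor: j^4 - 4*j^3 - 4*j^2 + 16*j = (j - 2)*(j^3 - 2*j^2 - 8*j) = (j - 4)*(j - 2)*(j^2 + 2*j) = (j - 4)*(j - 2)*(j + 2)*(j)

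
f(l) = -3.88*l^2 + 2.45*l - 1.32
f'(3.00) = -20.83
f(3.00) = -28.89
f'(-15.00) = 118.85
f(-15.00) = -911.07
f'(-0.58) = 6.95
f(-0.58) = -4.05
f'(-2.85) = 24.57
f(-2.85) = -39.82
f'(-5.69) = 46.60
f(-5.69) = -140.88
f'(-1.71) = 15.72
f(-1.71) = -16.86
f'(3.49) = -24.63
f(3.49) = -40.03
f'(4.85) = -35.19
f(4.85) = -80.70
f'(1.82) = -11.67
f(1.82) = -9.71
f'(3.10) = -21.61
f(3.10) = -31.01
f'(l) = 2.45 - 7.76*l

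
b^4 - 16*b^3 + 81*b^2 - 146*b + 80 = (b - 8)*(b - 5)*(b - 2)*(b - 1)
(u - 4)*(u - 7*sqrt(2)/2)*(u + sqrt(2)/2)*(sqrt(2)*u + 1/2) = sqrt(2)*u^4 - 4*sqrt(2)*u^3 - 11*u^3/2 - 5*sqrt(2)*u^2 + 22*u^2 - 7*u/4 + 20*sqrt(2)*u + 7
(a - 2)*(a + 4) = a^2 + 2*a - 8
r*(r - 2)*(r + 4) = r^3 + 2*r^2 - 8*r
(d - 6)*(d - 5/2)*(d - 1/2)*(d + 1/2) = d^4 - 17*d^3/2 + 59*d^2/4 + 17*d/8 - 15/4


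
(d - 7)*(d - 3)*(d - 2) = d^3 - 12*d^2 + 41*d - 42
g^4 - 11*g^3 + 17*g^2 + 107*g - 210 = (g - 7)*(g - 5)*(g - 2)*(g + 3)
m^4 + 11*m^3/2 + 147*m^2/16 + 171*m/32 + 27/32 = (m + 1/4)*(m + 3/4)*(m + 3/2)*(m + 3)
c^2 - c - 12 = (c - 4)*(c + 3)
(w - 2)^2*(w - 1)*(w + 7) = w^4 + 2*w^3 - 27*w^2 + 52*w - 28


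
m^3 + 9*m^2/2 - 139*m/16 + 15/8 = (m - 5/4)*(m - 1/4)*(m + 6)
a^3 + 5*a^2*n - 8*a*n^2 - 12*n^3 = (a - 2*n)*(a + n)*(a + 6*n)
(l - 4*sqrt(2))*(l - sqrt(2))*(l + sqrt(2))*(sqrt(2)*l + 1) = sqrt(2)*l^4 - 7*l^3 - 6*sqrt(2)*l^2 + 14*l + 8*sqrt(2)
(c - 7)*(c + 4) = c^2 - 3*c - 28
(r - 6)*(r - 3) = r^2 - 9*r + 18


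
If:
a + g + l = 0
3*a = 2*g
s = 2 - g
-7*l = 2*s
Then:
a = 8/41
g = 12/41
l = -20/41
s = 70/41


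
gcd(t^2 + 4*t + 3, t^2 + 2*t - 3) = t + 3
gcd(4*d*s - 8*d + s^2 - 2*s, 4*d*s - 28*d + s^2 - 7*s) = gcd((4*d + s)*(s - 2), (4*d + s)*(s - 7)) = 4*d + s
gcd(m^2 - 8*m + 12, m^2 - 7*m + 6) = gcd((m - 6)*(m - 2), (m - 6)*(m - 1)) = m - 6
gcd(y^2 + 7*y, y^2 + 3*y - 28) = y + 7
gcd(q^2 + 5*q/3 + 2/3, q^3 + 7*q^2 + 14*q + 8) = q + 1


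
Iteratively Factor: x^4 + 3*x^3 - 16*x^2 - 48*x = (x + 3)*(x^3 - 16*x) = x*(x + 3)*(x^2 - 16) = x*(x - 4)*(x + 3)*(x + 4)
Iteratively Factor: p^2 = (p)*(p)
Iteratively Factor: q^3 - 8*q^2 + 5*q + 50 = (q - 5)*(q^2 - 3*q - 10) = (q - 5)^2*(q + 2)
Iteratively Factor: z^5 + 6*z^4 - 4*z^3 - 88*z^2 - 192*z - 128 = (z - 4)*(z^4 + 10*z^3 + 36*z^2 + 56*z + 32) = (z - 4)*(z + 4)*(z^3 + 6*z^2 + 12*z + 8) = (z - 4)*(z + 2)*(z + 4)*(z^2 + 4*z + 4) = (z - 4)*(z + 2)^2*(z + 4)*(z + 2)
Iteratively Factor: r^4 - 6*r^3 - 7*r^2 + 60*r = (r - 5)*(r^3 - r^2 - 12*r) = r*(r - 5)*(r^2 - r - 12) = r*(r - 5)*(r + 3)*(r - 4)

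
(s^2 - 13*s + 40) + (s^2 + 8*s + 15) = 2*s^2 - 5*s + 55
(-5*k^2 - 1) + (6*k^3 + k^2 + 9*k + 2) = 6*k^3 - 4*k^2 + 9*k + 1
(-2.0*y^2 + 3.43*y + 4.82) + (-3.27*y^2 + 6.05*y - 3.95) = -5.27*y^2 + 9.48*y + 0.87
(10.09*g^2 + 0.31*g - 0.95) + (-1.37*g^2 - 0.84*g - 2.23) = 8.72*g^2 - 0.53*g - 3.18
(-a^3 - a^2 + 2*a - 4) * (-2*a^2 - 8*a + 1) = 2*a^5 + 10*a^4 + 3*a^3 - 9*a^2 + 34*a - 4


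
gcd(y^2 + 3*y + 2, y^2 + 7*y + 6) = y + 1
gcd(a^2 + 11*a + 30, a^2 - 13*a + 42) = 1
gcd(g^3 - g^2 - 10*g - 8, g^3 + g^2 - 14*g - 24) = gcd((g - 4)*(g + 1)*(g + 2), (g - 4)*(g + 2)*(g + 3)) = g^2 - 2*g - 8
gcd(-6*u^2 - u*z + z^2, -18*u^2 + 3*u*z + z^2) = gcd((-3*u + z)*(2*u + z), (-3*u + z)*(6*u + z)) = -3*u + z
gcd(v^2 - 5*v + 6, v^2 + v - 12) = v - 3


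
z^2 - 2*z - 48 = (z - 8)*(z + 6)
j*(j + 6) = j^2 + 6*j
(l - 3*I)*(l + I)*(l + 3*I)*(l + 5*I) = l^4 + 6*I*l^3 + 4*l^2 + 54*I*l - 45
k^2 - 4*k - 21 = (k - 7)*(k + 3)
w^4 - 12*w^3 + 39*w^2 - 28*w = w*(w - 7)*(w - 4)*(w - 1)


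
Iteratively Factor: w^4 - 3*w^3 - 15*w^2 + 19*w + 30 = (w - 2)*(w^3 - w^2 - 17*w - 15) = (w - 5)*(w - 2)*(w^2 + 4*w + 3) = (w - 5)*(w - 2)*(w + 3)*(w + 1)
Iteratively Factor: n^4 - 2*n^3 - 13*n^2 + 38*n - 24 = (n - 1)*(n^3 - n^2 - 14*n + 24) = (n - 3)*(n - 1)*(n^2 + 2*n - 8) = (n - 3)*(n - 1)*(n + 4)*(n - 2)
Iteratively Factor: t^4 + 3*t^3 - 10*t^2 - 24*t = (t)*(t^3 + 3*t^2 - 10*t - 24) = t*(t + 2)*(t^2 + t - 12) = t*(t + 2)*(t + 4)*(t - 3)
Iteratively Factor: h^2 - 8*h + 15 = (h - 3)*(h - 5)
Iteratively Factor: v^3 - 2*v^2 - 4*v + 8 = (v - 2)*(v^2 - 4) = (v - 2)^2*(v + 2)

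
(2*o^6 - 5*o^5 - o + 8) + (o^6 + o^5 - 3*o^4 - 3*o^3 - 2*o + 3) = 3*o^6 - 4*o^5 - 3*o^4 - 3*o^3 - 3*o + 11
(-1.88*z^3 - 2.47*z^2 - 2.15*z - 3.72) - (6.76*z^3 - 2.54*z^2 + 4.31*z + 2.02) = -8.64*z^3 + 0.0699999999999998*z^2 - 6.46*z - 5.74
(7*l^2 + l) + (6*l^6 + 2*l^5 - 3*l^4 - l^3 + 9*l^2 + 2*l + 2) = 6*l^6 + 2*l^5 - 3*l^4 - l^3 + 16*l^2 + 3*l + 2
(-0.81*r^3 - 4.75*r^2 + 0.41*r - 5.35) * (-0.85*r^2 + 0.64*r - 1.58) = 0.6885*r^5 + 3.5191*r^4 - 2.1087*r^3 + 12.3149*r^2 - 4.0718*r + 8.453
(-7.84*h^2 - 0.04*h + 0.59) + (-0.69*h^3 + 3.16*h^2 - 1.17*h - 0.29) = -0.69*h^3 - 4.68*h^2 - 1.21*h + 0.3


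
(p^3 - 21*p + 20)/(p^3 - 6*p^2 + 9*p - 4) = (p + 5)/(p - 1)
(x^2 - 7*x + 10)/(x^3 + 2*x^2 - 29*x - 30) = (x - 2)/(x^2 + 7*x + 6)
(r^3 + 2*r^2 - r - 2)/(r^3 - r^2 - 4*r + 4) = (r + 1)/(r - 2)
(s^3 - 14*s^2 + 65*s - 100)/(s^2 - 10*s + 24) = (s^2 - 10*s + 25)/(s - 6)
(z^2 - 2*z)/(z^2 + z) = (z - 2)/(z + 1)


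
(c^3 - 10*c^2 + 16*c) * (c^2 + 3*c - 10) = c^5 - 7*c^4 - 24*c^3 + 148*c^2 - 160*c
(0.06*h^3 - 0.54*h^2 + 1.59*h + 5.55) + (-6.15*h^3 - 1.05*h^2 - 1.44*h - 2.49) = -6.09*h^3 - 1.59*h^2 + 0.15*h + 3.06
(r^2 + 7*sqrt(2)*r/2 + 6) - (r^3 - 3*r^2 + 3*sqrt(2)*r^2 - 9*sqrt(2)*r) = -r^3 - 3*sqrt(2)*r^2 + 4*r^2 + 25*sqrt(2)*r/2 + 6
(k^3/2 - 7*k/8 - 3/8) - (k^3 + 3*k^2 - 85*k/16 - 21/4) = -k^3/2 - 3*k^2 + 71*k/16 + 39/8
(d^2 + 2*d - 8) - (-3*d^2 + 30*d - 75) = 4*d^2 - 28*d + 67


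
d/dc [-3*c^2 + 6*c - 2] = 6 - 6*c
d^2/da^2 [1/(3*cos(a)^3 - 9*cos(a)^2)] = (-12*tan(a)^4 - 56/cos(a)^2 - 31/cos(a)^3 + 11*cos(3*a)/cos(a)^4 + 84/cos(a)^4)/(4*(cos(a) - 3)^3)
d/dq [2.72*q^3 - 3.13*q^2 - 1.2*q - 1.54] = 8.16*q^2 - 6.26*q - 1.2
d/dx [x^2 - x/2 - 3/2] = 2*x - 1/2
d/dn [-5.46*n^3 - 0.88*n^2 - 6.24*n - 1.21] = -16.38*n^2 - 1.76*n - 6.24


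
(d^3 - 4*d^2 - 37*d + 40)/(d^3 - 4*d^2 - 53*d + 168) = (d^2 + 4*d - 5)/(d^2 + 4*d - 21)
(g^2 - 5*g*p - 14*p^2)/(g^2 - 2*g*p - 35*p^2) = (g + 2*p)/(g + 5*p)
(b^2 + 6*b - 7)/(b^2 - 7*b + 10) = (b^2 + 6*b - 7)/(b^2 - 7*b + 10)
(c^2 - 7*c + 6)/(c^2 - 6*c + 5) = (c - 6)/(c - 5)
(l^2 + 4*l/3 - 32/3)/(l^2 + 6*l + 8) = (l - 8/3)/(l + 2)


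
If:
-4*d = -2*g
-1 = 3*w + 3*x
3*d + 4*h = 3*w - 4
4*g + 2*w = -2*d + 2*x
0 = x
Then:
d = 1/15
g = 2/15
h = -13/10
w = -1/3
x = 0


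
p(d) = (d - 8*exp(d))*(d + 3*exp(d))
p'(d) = (1 - 8*exp(d))*(d + 3*exp(d)) + (d - 8*exp(d))*(3*exp(d) + 1) = -5*d*exp(d) + 2*d - 48*exp(2*d) - 5*exp(d)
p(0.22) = -38.59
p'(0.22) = -81.69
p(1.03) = -201.67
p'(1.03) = -402.98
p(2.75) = -6080.13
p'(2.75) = -12033.01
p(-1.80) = 4.07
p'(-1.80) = -4.25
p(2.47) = -3494.39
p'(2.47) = -6909.15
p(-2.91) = 9.19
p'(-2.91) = -5.44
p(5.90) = -3208790.27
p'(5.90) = -6408694.93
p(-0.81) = -2.29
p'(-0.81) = -11.54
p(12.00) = -635748696259.73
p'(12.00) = -1271488441269.93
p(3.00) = -9974.57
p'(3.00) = -19760.29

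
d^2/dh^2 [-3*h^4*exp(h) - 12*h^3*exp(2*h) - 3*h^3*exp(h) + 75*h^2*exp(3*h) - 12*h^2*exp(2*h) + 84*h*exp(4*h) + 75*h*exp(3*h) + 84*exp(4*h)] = 3*(-h^4 - 16*h^3*exp(h) - 9*h^3 + 225*h^2*exp(2*h) - 64*h^2*exp(h) - 18*h^2 + 448*h*exp(3*h) + 525*h*exp(2*h) - 56*h*exp(h) - 6*h + 672*exp(3*h) + 200*exp(2*h) - 8*exp(h))*exp(h)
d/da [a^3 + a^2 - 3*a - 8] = 3*a^2 + 2*a - 3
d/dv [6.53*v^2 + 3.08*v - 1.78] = 13.06*v + 3.08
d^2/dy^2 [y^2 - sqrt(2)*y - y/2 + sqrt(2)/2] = 2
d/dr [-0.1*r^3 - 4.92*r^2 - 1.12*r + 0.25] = -0.3*r^2 - 9.84*r - 1.12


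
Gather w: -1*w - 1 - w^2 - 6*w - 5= -w^2 - 7*w - 6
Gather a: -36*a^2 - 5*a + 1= -36*a^2 - 5*a + 1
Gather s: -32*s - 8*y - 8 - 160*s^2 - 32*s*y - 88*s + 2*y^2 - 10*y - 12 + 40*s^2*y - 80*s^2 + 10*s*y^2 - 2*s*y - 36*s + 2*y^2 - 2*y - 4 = s^2*(40*y - 240) + s*(10*y^2 - 34*y - 156) + 4*y^2 - 20*y - 24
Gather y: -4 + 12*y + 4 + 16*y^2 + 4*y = 16*y^2 + 16*y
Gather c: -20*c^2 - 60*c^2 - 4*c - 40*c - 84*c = -80*c^2 - 128*c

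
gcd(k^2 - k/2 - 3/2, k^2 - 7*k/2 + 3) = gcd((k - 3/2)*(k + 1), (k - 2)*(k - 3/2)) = k - 3/2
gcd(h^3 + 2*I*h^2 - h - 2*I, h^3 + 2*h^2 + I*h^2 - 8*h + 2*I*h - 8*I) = 1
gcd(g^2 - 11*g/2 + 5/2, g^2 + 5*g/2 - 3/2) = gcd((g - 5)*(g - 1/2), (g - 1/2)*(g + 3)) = g - 1/2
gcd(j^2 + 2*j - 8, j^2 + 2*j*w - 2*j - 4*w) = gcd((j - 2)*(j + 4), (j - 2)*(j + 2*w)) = j - 2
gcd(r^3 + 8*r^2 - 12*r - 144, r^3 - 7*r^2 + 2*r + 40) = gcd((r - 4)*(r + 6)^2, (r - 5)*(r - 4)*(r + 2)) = r - 4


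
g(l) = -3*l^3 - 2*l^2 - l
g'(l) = -9*l^2 - 4*l - 1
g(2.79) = -83.51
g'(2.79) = -82.22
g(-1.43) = 6.11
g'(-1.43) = -13.68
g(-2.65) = 44.43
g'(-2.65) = -53.60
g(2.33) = -51.14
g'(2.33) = -59.18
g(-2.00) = 18.00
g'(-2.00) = -29.00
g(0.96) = -5.46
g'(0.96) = -13.13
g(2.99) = -101.06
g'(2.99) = -93.42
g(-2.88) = 57.95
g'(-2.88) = -64.13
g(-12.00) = 4908.00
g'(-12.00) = -1249.00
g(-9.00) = 2034.00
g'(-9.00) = -694.00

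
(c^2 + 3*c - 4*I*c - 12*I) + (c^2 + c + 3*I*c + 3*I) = 2*c^2 + 4*c - I*c - 9*I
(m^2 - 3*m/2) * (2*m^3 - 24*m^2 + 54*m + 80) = 2*m^5 - 27*m^4 + 90*m^3 - m^2 - 120*m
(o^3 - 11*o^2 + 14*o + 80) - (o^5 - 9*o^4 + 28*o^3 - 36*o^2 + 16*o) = -o^5 + 9*o^4 - 27*o^3 + 25*o^2 - 2*o + 80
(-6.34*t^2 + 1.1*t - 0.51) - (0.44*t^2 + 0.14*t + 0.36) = -6.78*t^2 + 0.96*t - 0.87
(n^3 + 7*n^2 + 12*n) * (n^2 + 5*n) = n^5 + 12*n^4 + 47*n^3 + 60*n^2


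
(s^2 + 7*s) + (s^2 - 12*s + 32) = 2*s^2 - 5*s + 32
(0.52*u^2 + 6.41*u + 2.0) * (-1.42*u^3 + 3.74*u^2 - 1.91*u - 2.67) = -0.7384*u^5 - 7.1574*u^4 + 20.1402*u^3 - 6.1515*u^2 - 20.9347*u - 5.34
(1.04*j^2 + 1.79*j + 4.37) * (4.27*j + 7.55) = 4.4408*j^3 + 15.4953*j^2 + 32.1744*j + 32.9935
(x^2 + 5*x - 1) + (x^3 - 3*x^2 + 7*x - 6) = x^3 - 2*x^2 + 12*x - 7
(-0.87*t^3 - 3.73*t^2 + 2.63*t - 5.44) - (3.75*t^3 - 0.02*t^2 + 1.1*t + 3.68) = -4.62*t^3 - 3.71*t^2 + 1.53*t - 9.12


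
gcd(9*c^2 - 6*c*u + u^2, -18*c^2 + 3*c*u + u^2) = -3*c + u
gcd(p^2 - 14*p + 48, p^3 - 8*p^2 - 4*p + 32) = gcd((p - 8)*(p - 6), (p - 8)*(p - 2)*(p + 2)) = p - 8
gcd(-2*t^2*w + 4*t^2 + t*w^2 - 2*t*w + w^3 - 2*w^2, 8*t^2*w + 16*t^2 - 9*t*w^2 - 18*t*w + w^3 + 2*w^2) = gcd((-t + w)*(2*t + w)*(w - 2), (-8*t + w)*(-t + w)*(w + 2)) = t - w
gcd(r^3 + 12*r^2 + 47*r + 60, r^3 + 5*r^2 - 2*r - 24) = r^2 + 7*r + 12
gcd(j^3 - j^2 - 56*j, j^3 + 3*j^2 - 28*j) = j^2 + 7*j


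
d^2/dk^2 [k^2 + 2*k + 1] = 2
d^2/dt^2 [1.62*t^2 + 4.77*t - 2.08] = 3.24000000000000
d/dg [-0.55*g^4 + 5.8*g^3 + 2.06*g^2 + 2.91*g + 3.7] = -2.2*g^3 + 17.4*g^2 + 4.12*g + 2.91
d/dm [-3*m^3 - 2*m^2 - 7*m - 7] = -9*m^2 - 4*m - 7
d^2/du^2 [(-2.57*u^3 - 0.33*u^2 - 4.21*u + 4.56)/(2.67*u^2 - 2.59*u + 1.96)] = (-5.6843418860808e-14*u^5 - 72.170422*u^3 + 283.686528*u^2 - 116.249448*u - 31.827656)/(19.034163*u^6 - 55.391553*u^5 + 95.649813*u^4 - 98.697907*u^3 + 70.214844*u^2 - 29.849232*u + 7.529536)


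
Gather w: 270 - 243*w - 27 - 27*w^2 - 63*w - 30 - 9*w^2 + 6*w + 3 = -36*w^2 - 300*w + 216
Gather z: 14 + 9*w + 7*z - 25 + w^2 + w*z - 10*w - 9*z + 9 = w^2 - w + z*(w - 2) - 2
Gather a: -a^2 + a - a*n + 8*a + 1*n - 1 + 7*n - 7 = -a^2 + a*(9 - n) + 8*n - 8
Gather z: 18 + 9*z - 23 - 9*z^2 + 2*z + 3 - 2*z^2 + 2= -11*z^2 + 11*z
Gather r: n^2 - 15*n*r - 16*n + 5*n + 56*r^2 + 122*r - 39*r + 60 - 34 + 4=n^2 - 11*n + 56*r^2 + r*(83 - 15*n) + 30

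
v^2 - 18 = (v - 3*sqrt(2))*(v + 3*sqrt(2))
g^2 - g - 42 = (g - 7)*(g + 6)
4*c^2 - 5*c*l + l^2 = (-4*c + l)*(-c + l)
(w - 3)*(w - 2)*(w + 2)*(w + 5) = w^4 + 2*w^3 - 19*w^2 - 8*w + 60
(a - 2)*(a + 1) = a^2 - a - 2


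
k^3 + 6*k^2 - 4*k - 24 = (k - 2)*(k + 2)*(k + 6)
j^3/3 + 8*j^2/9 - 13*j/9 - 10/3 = (j/3 + 1)*(j - 2)*(j + 5/3)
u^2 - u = u*(u - 1)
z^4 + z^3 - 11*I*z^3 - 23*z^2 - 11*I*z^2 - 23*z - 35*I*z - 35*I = (z + 1)*(z - 7*I)*(z - 5*I)*(z + I)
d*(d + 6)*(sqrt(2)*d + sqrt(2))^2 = 2*d^4 + 16*d^3 + 26*d^2 + 12*d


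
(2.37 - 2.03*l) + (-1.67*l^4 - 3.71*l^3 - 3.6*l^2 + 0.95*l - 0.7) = -1.67*l^4 - 3.71*l^3 - 3.6*l^2 - 1.08*l + 1.67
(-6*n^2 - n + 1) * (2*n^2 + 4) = -12*n^4 - 2*n^3 - 22*n^2 - 4*n + 4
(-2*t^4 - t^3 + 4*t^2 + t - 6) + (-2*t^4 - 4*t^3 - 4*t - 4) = -4*t^4 - 5*t^3 + 4*t^2 - 3*t - 10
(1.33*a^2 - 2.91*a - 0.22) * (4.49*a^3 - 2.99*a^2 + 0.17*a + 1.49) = 5.9717*a^5 - 17.0426*a^4 + 7.9392*a^3 + 2.1448*a^2 - 4.3733*a - 0.3278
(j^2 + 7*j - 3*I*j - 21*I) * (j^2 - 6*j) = j^4 + j^3 - 3*I*j^3 - 42*j^2 - 3*I*j^2 + 126*I*j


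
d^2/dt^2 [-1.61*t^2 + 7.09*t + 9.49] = -3.22000000000000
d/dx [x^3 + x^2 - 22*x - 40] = 3*x^2 + 2*x - 22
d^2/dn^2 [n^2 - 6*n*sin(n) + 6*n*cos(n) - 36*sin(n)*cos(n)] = -6*sqrt(2)*n*cos(n + pi/4) + 72*sin(2*n) - 12*sqrt(2)*sin(n + pi/4) + 2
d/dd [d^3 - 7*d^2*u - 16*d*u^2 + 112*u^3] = 3*d^2 - 14*d*u - 16*u^2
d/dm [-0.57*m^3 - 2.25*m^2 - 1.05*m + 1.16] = -1.71*m^2 - 4.5*m - 1.05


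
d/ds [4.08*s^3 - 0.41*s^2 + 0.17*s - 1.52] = 12.24*s^2 - 0.82*s + 0.17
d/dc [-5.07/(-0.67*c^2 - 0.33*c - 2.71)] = (-6.7938*c - 1.6731)/(0.67*c^2 + 0.33*c + 2.71)^2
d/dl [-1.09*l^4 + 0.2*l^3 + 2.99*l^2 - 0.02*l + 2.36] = -4.36*l^3 + 0.6*l^2 + 5.98*l - 0.02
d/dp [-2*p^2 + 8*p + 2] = 8 - 4*p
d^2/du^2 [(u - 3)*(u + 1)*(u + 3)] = 6*u + 2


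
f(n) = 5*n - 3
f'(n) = 5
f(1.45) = 4.25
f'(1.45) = 5.00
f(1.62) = 5.10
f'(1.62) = 5.00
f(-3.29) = -19.45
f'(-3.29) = 5.00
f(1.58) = 4.90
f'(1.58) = 5.00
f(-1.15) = -8.75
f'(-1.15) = 5.00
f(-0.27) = -4.35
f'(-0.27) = 5.00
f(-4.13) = -23.65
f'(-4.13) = 5.00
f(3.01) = 12.05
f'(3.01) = 5.00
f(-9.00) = -48.00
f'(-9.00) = 5.00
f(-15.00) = -78.00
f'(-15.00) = 5.00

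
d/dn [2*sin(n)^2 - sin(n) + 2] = (4*sin(n) - 1)*cos(n)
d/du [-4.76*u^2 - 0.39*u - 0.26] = -9.52*u - 0.39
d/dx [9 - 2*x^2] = -4*x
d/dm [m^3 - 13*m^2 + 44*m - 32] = 3*m^2 - 26*m + 44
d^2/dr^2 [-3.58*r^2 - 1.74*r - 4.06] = -7.16000000000000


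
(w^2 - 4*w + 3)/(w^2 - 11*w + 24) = (w - 1)/(w - 8)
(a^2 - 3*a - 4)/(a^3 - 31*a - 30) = (a - 4)/(a^2 - a - 30)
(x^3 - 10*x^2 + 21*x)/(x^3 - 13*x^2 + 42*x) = (x - 3)/(x - 6)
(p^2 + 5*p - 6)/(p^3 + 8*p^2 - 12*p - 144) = (p - 1)/(p^2 + 2*p - 24)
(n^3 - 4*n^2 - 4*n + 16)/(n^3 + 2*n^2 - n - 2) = (n^2 - 6*n + 8)/(n^2 - 1)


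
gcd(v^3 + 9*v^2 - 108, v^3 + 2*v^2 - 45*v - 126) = v + 6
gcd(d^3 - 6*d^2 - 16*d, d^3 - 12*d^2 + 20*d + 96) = d^2 - 6*d - 16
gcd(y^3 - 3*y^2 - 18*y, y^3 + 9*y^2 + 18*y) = y^2 + 3*y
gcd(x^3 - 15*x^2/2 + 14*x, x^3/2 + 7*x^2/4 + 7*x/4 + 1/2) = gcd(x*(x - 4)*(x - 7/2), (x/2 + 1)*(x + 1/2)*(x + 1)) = 1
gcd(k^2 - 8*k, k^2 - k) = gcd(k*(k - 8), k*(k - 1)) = k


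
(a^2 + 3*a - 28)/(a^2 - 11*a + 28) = (a + 7)/(a - 7)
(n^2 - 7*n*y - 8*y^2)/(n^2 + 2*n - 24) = (n^2 - 7*n*y - 8*y^2)/(n^2 + 2*n - 24)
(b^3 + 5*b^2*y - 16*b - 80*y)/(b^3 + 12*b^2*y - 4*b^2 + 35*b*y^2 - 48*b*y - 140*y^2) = (b + 4)/(b + 7*y)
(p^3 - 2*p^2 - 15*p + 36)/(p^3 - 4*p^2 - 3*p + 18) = (p + 4)/(p + 2)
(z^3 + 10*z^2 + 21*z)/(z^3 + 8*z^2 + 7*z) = (z + 3)/(z + 1)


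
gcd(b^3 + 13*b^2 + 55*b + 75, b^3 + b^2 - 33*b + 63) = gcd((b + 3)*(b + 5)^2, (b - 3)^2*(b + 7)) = 1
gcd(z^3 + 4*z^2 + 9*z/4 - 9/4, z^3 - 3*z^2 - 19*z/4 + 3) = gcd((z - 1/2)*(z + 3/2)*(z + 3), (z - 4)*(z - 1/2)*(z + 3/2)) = z^2 + z - 3/4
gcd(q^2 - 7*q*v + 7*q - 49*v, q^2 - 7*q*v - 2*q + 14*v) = q - 7*v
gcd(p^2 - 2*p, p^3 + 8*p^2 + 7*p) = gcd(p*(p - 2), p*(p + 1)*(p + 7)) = p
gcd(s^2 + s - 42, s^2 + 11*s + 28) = s + 7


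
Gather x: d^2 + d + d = d^2 + 2*d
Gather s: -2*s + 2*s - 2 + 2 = 0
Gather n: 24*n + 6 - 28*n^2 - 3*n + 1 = -28*n^2 + 21*n + 7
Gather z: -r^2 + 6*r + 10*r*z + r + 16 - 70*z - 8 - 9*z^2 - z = -r^2 + 7*r - 9*z^2 + z*(10*r - 71) + 8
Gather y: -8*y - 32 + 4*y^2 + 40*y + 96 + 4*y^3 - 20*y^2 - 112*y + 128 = 4*y^3 - 16*y^2 - 80*y + 192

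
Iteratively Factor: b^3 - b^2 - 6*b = (b)*(b^2 - b - 6) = b*(b + 2)*(b - 3)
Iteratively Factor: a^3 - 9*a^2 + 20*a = (a)*(a^2 - 9*a + 20) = a*(a - 4)*(a - 5)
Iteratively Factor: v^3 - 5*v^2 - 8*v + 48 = (v + 3)*(v^2 - 8*v + 16) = (v - 4)*(v + 3)*(v - 4)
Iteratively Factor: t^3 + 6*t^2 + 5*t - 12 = (t + 3)*(t^2 + 3*t - 4) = (t + 3)*(t + 4)*(t - 1)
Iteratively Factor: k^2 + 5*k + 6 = (k + 3)*(k + 2)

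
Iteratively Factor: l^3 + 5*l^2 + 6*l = (l + 3)*(l^2 + 2*l) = (l + 2)*(l + 3)*(l)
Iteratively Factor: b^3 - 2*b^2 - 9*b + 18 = (b + 3)*(b^2 - 5*b + 6) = (b - 2)*(b + 3)*(b - 3)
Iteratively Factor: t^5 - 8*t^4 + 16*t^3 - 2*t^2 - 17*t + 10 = (t + 1)*(t^4 - 9*t^3 + 25*t^2 - 27*t + 10) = (t - 1)*(t + 1)*(t^3 - 8*t^2 + 17*t - 10) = (t - 5)*(t - 1)*(t + 1)*(t^2 - 3*t + 2) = (t - 5)*(t - 1)^2*(t + 1)*(t - 2)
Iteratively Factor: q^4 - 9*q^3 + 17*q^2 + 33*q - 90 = (q - 5)*(q^3 - 4*q^2 - 3*q + 18) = (q - 5)*(q - 3)*(q^2 - q - 6) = (q - 5)*(q - 3)^2*(q + 2)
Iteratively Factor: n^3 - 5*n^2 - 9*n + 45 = (n - 3)*(n^2 - 2*n - 15) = (n - 5)*(n - 3)*(n + 3)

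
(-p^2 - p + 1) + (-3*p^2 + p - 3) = -4*p^2 - 2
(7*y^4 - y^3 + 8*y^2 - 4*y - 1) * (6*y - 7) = 42*y^5 - 55*y^4 + 55*y^3 - 80*y^2 + 22*y + 7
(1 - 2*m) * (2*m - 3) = -4*m^2 + 8*m - 3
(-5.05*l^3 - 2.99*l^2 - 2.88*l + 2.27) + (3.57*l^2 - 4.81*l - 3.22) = -5.05*l^3 + 0.58*l^2 - 7.69*l - 0.95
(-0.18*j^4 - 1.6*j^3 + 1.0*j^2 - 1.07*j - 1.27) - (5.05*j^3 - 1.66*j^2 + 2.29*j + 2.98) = -0.18*j^4 - 6.65*j^3 + 2.66*j^2 - 3.36*j - 4.25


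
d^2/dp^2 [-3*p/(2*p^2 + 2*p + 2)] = 3*(-p*(2*p + 1)^2 + (3*p + 1)*(p^2 + p + 1))/(p^2 + p + 1)^3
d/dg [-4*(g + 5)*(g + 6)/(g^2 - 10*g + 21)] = 12*(7*g^2 + 6*g - 177)/(g^4 - 20*g^3 + 142*g^2 - 420*g + 441)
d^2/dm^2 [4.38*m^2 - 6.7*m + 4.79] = 8.76000000000000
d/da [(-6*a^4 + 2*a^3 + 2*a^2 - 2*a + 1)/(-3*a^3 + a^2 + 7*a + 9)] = (18*a^6 - 12*a^5 - 118*a^4 - 200*a^3 + 79*a^2 + 34*a - 25)/(9*a^6 - 6*a^5 - 41*a^4 - 40*a^3 + 67*a^2 + 126*a + 81)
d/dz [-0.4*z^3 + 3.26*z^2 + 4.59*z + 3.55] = -1.2*z^2 + 6.52*z + 4.59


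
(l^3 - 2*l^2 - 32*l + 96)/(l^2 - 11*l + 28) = (l^2 + 2*l - 24)/(l - 7)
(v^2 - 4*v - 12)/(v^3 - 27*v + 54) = (v^2 - 4*v - 12)/(v^3 - 27*v + 54)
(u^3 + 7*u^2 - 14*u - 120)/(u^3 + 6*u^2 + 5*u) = (u^2 + 2*u - 24)/(u*(u + 1))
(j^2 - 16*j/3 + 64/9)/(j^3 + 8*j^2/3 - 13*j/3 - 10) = (9*j^2 - 48*j + 64)/(3*(3*j^3 + 8*j^2 - 13*j - 30))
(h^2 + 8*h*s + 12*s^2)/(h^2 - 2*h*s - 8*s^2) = (-h - 6*s)/(-h + 4*s)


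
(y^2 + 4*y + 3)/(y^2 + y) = (y + 3)/y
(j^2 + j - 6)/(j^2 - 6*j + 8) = (j + 3)/(j - 4)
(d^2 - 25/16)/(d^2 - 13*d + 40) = (d^2 - 25/16)/(d^2 - 13*d + 40)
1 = 1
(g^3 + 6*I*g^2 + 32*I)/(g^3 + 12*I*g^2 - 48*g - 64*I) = (g - 2*I)/(g + 4*I)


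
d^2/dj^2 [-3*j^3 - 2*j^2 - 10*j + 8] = -18*j - 4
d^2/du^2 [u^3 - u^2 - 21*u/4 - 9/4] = 6*u - 2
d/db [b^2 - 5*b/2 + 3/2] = 2*b - 5/2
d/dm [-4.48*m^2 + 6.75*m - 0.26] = 6.75 - 8.96*m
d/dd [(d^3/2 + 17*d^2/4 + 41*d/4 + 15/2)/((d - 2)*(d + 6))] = (2*d^4 + 16*d^3 - 45*d^2 - 468*d - 612)/(4*(d^4 + 8*d^3 - 8*d^2 - 96*d + 144))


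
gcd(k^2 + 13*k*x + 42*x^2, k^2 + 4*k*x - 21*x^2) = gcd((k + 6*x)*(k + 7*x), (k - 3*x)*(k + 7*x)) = k + 7*x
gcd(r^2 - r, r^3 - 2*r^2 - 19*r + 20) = r - 1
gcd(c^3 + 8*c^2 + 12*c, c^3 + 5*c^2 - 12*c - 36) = c^2 + 8*c + 12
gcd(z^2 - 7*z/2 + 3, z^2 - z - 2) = z - 2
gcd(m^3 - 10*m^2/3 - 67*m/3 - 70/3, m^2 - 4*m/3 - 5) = m + 5/3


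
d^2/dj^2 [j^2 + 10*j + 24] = 2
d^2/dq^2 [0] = 0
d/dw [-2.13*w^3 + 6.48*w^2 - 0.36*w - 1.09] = -6.39*w^2 + 12.96*w - 0.36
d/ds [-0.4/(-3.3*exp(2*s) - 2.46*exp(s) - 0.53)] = (-2.64*exp(s) - 0.984)*exp(s)/(3.3*exp(2*s) + 2.46*exp(s) + 0.53)^2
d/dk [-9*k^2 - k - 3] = -18*k - 1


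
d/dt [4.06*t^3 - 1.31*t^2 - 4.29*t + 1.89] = 12.18*t^2 - 2.62*t - 4.29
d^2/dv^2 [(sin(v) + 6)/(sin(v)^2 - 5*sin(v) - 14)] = (sin(v)^5 + 29*sin(v)^4 - 8*sin(v)^3 + 380*sin(v)^2 - 128*sin(v) - 328)/(-sin(v)^2 + 5*sin(v) + 14)^3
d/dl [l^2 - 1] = 2*l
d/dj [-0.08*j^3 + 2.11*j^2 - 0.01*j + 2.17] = -0.24*j^2 + 4.22*j - 0.01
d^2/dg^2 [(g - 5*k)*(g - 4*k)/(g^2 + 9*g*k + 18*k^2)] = 12*k*(-3*g^3 + g^2*k + 171*g*k^2 + 507*k^3)/(g^6 + 27*g^5*k + 297*g^4*k^2 + 1701*g^3*k^3 + 5346*g^2*k^4 + 8748*g*k^5 + 5832*k^6)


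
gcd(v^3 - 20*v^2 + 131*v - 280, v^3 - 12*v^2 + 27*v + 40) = v^2 - 13*v + 40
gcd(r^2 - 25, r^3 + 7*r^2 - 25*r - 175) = r^2 - 25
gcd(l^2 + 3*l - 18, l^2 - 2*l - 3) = l - 3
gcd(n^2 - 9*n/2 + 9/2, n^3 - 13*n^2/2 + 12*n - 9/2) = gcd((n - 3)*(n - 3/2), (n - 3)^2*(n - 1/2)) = n - 3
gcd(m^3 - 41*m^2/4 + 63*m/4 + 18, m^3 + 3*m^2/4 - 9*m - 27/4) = m^2 - 9*m/4 - 9/4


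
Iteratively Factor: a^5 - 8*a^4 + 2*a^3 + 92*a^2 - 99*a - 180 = (a - 3)*(a^4 - 5*a^3 - 13*a^2 + 53*a + 60) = (a - 3)*(a + 1)*(a^3 - 6*a^2 - 7*a + 60) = (a - 3)*(a + 1)*(a + 3)*(a^2 - 9*a + 20) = (a - 4)*(a - 3)*(a + 1)*(a + 3)*(a - 5)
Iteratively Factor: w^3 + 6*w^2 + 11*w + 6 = (w + 2)*(w^2 + 4*w + 3) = (w + 1)*(w + 2)*(w + 3)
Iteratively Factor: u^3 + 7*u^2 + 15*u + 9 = (u + 1)*(u^2 + 6*u + 9) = (u + 1)*(u + 3)*(u + 3)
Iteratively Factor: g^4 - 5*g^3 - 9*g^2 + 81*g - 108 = (g - 3)*(g^3 - 2*g^2 - 15*g + 36) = (g - 3)*(g + 4)*(g^2 - 6*g + 9) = (g - 3)^2*(g + 4)*(g - 3)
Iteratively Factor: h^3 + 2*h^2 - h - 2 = (h - 1)*(h^2 + 3*h + 2) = (h - 1)*(h + 2)*(h + 1)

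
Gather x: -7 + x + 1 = x - 6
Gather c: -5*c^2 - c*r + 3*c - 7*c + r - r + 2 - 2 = -5*c^2 + c*(-r - 4)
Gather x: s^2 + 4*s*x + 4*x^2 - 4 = s^2 + 4*s*x + 4*x^2 - 4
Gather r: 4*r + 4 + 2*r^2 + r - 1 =2*r^2 + 5*r + 3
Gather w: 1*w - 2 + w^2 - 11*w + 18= w^2 - 10*w + 16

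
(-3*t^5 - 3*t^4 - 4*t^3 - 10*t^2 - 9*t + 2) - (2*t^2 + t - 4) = -3*t^5 - 3*t^4 - 4*t^3 - 12*t^2 - 10*t + 6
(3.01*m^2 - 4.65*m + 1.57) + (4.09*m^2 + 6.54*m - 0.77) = 7.1*m^2 + 1.89*m + 0.8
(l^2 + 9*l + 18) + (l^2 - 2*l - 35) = 2*l^2 + 7*l - 17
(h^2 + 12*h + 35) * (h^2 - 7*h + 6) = h^4 + 5*h^3 - 43*h^2 - 173*h + 210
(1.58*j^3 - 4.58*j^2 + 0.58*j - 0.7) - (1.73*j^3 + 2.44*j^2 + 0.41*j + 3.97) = -0.15*j^3 - 7.02*j^2 + 0.17*j - 4.67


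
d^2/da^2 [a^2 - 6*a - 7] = 2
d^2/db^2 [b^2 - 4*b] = 2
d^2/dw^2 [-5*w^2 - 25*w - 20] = -10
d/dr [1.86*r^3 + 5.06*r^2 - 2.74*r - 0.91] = 5.58*r^2 + 10.12*r - 2.74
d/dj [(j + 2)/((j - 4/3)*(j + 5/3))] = 9*(-9*j^2 - 36*j - 26)/(81*j^4 + 54*j^3 - 351*j^2 - 120*j + 400)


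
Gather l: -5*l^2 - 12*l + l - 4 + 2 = -5*l^2 - 11*l - 2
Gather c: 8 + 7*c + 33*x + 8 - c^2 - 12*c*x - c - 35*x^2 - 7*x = -c^2 + c*(6 - 12*x) - 35*x^2 + 26*x + 16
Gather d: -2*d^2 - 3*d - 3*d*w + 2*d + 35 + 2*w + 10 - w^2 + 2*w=-2*d^2 + d*(-3*w - 1) - w^2 + 4*w + 45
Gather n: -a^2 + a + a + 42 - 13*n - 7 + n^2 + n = -a^2 + 2*a + n^2 - 12*n + 35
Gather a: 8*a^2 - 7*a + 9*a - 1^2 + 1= 8*a^2 + 2*a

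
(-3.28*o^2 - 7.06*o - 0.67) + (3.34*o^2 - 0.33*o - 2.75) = 0.0600000000000001*o^2 - 7.39*o - 3.42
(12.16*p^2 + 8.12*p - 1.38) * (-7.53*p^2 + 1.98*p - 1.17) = -91.5648*p^4 - 37.0668*p^3 + 12.2418*p^2 - 12.2328*p + 1.6146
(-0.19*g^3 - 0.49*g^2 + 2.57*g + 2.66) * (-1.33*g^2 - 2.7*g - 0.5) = 0.2527*g^5 + 1.1647*g^4 - 2.0001*g^3 - 10.2318*g^2 - 8.467*g - 1.33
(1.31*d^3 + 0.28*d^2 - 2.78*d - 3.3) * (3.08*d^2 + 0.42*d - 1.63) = 4.0348*d^5 + 1.4126*d^4 - 10.5801*d^3 - 11.788*d^2 + 3.1454*d + 5.379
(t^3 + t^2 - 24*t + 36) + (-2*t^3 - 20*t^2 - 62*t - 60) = -t^3 - 19*t^2 - 86*t - 24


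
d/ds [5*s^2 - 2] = 10*s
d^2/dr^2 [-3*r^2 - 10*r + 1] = -6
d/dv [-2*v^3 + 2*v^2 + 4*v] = -6*v^2 + 4*v + 4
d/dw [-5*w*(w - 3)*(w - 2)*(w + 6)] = -20*w^3 - 15*w^2 + 240*w - 180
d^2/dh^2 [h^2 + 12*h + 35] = 2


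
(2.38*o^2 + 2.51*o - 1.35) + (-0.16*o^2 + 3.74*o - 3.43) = 2.22*o^2 + 6.25*o - 4.78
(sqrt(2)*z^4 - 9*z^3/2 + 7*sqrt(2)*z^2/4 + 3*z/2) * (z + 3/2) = sqrt(2)*z^5 - 9*z^4/2 + 3*sqrt(2)*z^4/2 - 27*z^3/4 + 7*sqrt(2)*z^3/4 + 3*z^2/2 + 21*sqrt(2)*z^2/8 + 9*z/4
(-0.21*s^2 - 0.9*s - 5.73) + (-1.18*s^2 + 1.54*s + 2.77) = -1.39*s^2 + 0.64*s - 2.96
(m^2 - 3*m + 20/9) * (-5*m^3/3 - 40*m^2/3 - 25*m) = -5*m^5/3 - 25*m^4/3 + 305*m^3/27 + 1225*m^2/27 - 500*m/9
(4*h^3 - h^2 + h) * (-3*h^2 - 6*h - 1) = -12*h^5 - 21*h^4 - h^3 - 5*h^2 - h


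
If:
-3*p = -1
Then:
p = 1/3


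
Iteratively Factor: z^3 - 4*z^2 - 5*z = (z - 5)*(z^2 + z) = (z - 5)*(z + 1)*(z)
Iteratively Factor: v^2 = (v)*(v)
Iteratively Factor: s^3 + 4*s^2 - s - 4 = (s + 1)*(s^2 + 3*s - 4) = (s - 1)*(s + 1)*(s + 4)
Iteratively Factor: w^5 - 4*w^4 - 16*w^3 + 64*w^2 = (w)*(w^4 - 4*w^3 - 16*w^2 + 64*w) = w*(w + 4)*(w^3 - 8*w^2 + 16*w) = w*(w - 4)*(w + 4)*(w^2 - 4*w) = w*(w - 4)^2*(w + 4)*(w)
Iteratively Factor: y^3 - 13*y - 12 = (y + 1)*(y^2 - y - 12) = (y - 4)*(y + 1)*(y + 3)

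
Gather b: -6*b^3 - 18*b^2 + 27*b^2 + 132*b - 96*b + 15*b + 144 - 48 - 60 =-6*b^3 + 9*b^2 + 51*b + 36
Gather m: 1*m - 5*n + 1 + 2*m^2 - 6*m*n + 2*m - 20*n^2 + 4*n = 2*m^2 + m*(3 - 6*n) - 20*n^2 - n + 1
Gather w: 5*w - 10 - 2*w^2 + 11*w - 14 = -2*w^2 + 16*w - 24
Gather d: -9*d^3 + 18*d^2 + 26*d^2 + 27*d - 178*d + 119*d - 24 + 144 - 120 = -9*d^3 + 44*d^2 - 32*d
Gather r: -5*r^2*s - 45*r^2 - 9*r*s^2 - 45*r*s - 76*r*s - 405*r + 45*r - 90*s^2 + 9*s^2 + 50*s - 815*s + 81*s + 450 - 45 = r^2*(-5*s - 45) + r*(-9*s^2 - 121*s - 360) - 81*s^2 - 684*s + 405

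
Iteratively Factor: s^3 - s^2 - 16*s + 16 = (s - 4)*(s^2 + 3*s - 4) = (s - 4)*(s + 4)*(s - 1)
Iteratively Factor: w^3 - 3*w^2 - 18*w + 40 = (w - 2)*(w^2 - w - 20) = (w - 2)*(w + 4)*(w - 5)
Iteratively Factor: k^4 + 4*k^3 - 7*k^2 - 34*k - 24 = (k + 1)*(k^3 + 3*k^2 - 10*k - 24) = (k + 1)*(k + 2)*(k^2 + k - 12) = (k - 3)*(k + 1)*(k + 2)*(k + 4)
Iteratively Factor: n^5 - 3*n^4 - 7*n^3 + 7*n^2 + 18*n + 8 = (n - 2)*(n^4 - n^3 - 9*n^2 - 11*n - 4) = (n - 2)*(n + 1)*(n^3 - 2*n^2 - 7*n - 4) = (n - 2)*(n + 1)^2*(n^2 - 3*n - 4) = (n - 4)*(n - 2)*(n + 1)^2*(n + 1)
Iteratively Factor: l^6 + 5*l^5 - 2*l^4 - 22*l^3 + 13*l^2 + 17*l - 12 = (l + 3)*(l^5 + 2*l^4 - 8*l^3 + 2*l^2 + 7*l - 4) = (l - 1)*(l + 3)*(l^4 + 3*l^3 - 5*l^2 - 3*l + 4) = (l - 1)*(l + 1)*(l + 3)*(l^3 + 2*l^2 - 7*l + 4) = (l - 1)*(l + 1)*(l + 3)*(l + 4)*(l^2 - 2*l + 1) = (l - 1)^2*(l + 1)*(l + 3)*(l + 4)*(l - 1)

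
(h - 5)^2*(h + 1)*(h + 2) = h^4 - 7*h^3 - 3*h^2 + 55*h + 50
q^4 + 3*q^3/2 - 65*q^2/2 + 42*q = q*(q - 4)*(q - 3/2)*(q + 7)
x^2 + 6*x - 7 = (x - 1)*(x + 7)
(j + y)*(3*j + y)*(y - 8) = 3*j^2*y - 24*j^2 + 4*j*y^2 - 32*j*y + y^3 - 8*y^2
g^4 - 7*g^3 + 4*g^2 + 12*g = g*(g - 6)*(g - 2)*(g + 1)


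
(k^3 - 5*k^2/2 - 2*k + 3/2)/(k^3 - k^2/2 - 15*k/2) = (2*k^2 + k - 1)/(k*(2*k + 5))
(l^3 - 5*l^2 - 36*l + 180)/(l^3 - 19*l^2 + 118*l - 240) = (l + 6)/(l - 8)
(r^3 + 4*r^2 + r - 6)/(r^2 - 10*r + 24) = (r^3 + 4*r^2 + r - 6)/(r^2 - 10*r + 24)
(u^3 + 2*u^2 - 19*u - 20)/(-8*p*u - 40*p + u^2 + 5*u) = (-u^2 + 3*u + 4)/(8*p - u)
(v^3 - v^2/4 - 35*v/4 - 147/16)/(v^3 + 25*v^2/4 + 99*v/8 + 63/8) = (v - 7/2)/(v + 3)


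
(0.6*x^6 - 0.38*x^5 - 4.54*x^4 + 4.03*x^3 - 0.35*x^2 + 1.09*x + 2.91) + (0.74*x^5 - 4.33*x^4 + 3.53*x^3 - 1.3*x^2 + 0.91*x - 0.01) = 0.6*x^6 + 0.36*x^5 - 8.87*x^4 + 7.56*x^3 - 1.65*x^2 + 2.0*x + 2.9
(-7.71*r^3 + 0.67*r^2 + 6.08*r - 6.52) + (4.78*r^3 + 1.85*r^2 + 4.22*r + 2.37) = -2.93*r^3 + 2.52*r^2 + 10.3*r - 4.15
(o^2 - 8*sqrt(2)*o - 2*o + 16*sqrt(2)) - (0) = o^2 - 8*sqrt(2)*o - 2*o + 16*sqrt(2)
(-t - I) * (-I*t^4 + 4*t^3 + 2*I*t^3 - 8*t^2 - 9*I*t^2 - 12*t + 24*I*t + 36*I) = I*t^5 - 5*t^4 - 2*I*t^4 + 10*t^3 + 5*I*t^3 + 3*t^2 - 16*I*t^2 + 24*t - 24*I*t + 36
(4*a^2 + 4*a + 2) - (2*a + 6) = 4*a^2 + 2*a - 4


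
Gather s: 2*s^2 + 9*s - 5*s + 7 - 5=2*s^2 + 4*s + 2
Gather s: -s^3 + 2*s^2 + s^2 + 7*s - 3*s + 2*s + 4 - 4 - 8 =-s^3 + 3*s^2 + 6*s - 8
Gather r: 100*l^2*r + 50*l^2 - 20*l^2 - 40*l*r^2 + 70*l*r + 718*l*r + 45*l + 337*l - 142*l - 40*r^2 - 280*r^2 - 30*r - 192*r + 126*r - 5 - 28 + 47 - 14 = 30*l^2 + 240*l + r^2*(-40*l - 320) + r*(100*l^2 + 788*l - 96)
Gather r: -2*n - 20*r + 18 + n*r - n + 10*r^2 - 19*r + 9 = -3*n + 10*r^2 + r*(n - 39) + 27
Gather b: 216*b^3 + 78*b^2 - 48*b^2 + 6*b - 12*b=216*b^3 + 30*b^2 - 6*b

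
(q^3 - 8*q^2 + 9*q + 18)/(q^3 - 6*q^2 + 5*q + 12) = (q - 6)/(q - 4)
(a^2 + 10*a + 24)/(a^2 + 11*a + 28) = (a + 6)/(a + 7)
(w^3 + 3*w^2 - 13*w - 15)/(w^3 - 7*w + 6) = (w^3 + 3*w^2 - 13*w - 15)/(w^3 - 7*w + 6)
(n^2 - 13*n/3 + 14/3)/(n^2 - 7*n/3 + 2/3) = (3*n - 7)/(3*n - 1)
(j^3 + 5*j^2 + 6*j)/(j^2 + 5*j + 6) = j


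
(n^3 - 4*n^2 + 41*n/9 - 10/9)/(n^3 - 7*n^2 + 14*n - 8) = (n^2 - 2*n + 5/9)/(n^2 - 5*n + 4)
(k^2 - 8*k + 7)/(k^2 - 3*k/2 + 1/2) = 2*(k - 7)/(2*k - 1)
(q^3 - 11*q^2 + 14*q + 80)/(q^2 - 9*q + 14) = (q^3 - 11*q^2 + 14*q + 80)/(q^2 - 9*q + 14)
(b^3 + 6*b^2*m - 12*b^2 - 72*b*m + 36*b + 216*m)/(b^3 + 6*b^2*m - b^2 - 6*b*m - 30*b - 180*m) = (b - 6)/(b + 5)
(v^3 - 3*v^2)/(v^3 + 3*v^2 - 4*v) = v*(v - 3)/(v^2 + 3*v - 4)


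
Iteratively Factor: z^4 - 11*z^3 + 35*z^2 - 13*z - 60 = (z - 4)*(z^3 - 7*z^2 + 7*z + 15) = (z - 4)*(z + 1)*(z^2 - 8*z + 15) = (z - 4)*(z - 3)*(z + 1)*(z - 5)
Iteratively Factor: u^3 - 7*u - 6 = (u + 1)*(u^2 - u - 6) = (u + 1)*(u + 2)*(u - 3)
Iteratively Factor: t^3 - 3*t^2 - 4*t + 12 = (t + 2)*(t^2 - 5*t + 6) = (t - 3)*(t + 2)*(t - 2)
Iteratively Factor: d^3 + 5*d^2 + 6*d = (d)*(d^2 + 5*d + 6) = d*(d + 2)*(d + 3)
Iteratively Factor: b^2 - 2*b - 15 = (b - 5)*(b + 3)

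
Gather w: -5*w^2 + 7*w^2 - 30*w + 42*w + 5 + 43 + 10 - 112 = 2*w^2 + 12*w - 54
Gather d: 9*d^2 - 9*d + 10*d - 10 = 9*d^2 + d - 10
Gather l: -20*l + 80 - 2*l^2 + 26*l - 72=-2*l^2 + 6*l + 8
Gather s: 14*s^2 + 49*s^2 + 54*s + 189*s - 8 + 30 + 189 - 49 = 63*s^2 + 243*s + 162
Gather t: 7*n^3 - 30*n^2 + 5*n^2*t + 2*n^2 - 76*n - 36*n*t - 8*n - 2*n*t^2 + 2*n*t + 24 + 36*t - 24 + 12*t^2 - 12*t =7*n^3 - 28*n^2 - 84*n + t^2*(12 - 2*n) + t*(5*n^2 - 34*n + 24)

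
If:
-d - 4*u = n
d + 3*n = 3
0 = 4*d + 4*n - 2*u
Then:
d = -3/2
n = 3/2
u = 0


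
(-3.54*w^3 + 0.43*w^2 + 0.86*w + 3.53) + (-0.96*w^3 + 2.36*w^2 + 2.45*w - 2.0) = -4.5*w^3 + 2.79*w^2 + 3.31*w + 1.53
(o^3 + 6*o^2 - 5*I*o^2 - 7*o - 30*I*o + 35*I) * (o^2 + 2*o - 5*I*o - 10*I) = o^5 + 8*o^4 - 10*I*o^4 - 20*o^3 - 80*I*o^3 - 214*o^2 - 50*I*o^2 - 125*o + 140*I*o + 350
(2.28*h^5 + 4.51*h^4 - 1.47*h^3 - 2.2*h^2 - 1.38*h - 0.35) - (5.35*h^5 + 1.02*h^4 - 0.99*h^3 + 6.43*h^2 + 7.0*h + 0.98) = -3.07*h^5 + 3.49*h^4 - 0.48*h^3 - 8.63*h^2 - 8.38*h - 1.33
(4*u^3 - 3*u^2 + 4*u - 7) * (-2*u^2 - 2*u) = -8*u^5 - 2*u^4 - 2*u^3 + 6*u^2 + 14*u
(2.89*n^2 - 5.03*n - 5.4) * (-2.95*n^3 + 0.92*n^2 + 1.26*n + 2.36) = -8.5255*n^5 + 17.4973*n^4 + 14.9438*n^3 - 4.4854*n^2 - 18.6748*n - 12.744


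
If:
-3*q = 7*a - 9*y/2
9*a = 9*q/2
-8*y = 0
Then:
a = 0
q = 0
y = 0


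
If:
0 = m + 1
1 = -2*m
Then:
No Solution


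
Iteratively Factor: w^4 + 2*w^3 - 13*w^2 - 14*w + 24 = (w + 2)*(w^3 - 13*w + 12) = (w - 3)*(w + 2)*(w^2 + 3*w - 4) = (w - 3)*(w - 1)*(w + 2)*(w + 4)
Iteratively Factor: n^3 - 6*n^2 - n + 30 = (n - 5)*(n^2 - n - 6) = (n - 5)*(n - 3)*(n + 2)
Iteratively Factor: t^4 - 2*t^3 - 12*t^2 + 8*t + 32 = (t + 2)*(t^3 - 4*t^2 - 4*t + 16) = (t - 2)*(t + 2)*(t^2 - 2*t - 8) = (t - 4)*(t - 2)*(t + 2)*(t + 2)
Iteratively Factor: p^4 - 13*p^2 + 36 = (p - 3)*(p^3 + 3*p^2 - 4*p - 12) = (p - 3)*(p - 2)*(p^2 + 5*p + 6) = (p - 3)*(p - 2)*(p + 3)*(p + 2)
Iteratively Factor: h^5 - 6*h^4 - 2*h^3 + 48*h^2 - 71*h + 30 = (h - 5)*(h^4 - h^3 - 7*h^2 + 13*h - 6) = (h - 5)*(h - 2)*(h^3 + h^2 - 5*h + 3) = (h - 5)*(h - 2)*(h + 3)*(h^2 - 2*h + 1) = (h - 5)*(h - 2)*(h - 1)*(h + 3)*(h - 1)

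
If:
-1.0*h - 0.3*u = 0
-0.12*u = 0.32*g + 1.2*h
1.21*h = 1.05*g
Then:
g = 0.00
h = 0.00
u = 0.00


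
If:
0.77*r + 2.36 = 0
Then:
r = -3.06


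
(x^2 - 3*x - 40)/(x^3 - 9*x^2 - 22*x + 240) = 1/(x - 6)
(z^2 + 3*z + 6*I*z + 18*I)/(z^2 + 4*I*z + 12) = (z + 3)/(z - 2*I)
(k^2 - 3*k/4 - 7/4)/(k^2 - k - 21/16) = 4*(k + 1)/(4*k + 3)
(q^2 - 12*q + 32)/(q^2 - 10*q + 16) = (q - 4)/(q - 2)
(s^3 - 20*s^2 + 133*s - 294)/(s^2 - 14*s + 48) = (s^2 - 14*s + 49)/(s - 8)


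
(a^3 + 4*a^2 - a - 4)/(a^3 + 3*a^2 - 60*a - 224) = (a^2 - 1)/(a^2 - a - 56)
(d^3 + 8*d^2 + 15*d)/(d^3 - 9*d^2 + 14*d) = (d^2 + 8*d + 15)/(d^2 - 9*d + 14)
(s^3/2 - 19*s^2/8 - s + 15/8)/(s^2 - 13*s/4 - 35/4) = (4*s^2 + s - 3)/(2*(4*s + 7))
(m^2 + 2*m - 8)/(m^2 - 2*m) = (m + 4)/m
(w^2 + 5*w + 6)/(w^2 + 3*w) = (w + 2)/w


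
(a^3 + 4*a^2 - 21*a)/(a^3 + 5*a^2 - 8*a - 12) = a*(a^2 + 4*a - 21)/(a^3 + 5*a^2 - 8*a - 12)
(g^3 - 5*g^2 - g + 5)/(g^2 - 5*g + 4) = (g^2 - 4*g - 5)/(g - 4)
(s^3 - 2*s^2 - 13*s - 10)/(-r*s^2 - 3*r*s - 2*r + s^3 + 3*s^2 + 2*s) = (5 - s)/(r - s)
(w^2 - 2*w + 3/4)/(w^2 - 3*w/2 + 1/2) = (w - 3/2)/(w - 1)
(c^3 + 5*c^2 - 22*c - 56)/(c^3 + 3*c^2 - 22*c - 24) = (c^2 + 9*c + 14)/(c^2 + 7*c + 6)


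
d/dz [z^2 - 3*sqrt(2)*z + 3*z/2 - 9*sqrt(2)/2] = 2*z - 3*sqrt(2) + 3/2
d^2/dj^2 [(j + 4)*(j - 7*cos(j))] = (7*j + 28)*cos(j) + 14*sin(j) + 2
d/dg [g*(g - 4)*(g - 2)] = 3*g^2 - 12*g + 8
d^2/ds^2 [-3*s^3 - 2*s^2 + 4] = -18*s - 4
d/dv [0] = 0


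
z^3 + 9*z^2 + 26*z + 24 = (z + 2)*(z + 3)*(z + 4)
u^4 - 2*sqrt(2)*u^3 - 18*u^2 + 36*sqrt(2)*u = u*(u - 3*sqrt(2))*(u - 2*sqrt(2))*(u + 3*sqrt(2))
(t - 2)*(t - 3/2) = t^2 - 7*t/2 + 3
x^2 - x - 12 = (x - 4)*(x + 3)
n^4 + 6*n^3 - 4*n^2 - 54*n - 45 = (n - 3)*(n + 1)*(n + 3)*(n + 5)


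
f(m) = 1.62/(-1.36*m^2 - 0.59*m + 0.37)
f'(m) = 1.62*(2.72*m + 0.59)/(-1.36*m^2 - 0.59*m + 0.37)^2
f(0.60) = -3.42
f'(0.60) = 16.05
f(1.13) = -0.80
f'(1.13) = 1.44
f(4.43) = -0.06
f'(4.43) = 0.02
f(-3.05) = -0.15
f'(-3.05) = -0.11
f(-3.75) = -0.10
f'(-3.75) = -0.06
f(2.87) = -0.13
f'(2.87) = 0.09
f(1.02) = -0.98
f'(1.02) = 2.01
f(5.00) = -0.04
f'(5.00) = 0.02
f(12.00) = -0.01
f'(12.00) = 0.00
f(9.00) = -0.01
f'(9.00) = 0.00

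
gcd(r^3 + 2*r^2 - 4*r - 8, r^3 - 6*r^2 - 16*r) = r + 2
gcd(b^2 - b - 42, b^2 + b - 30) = b + 6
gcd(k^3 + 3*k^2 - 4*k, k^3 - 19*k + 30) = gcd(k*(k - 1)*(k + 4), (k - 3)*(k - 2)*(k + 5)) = 1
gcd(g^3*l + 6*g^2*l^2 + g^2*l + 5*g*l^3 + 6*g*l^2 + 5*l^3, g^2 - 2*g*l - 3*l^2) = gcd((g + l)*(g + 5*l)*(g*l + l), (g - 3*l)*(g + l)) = g + l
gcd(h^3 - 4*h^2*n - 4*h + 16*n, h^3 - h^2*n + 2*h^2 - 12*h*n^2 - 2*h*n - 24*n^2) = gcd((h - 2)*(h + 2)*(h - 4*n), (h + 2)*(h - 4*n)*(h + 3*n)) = h^2 - 4*h*n + 2*h - 8*n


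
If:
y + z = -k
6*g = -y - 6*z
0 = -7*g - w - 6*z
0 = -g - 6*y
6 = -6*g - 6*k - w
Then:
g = -18/35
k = -41/70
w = 3/5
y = 3/35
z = 1/2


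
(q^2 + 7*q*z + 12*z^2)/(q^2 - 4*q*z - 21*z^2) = (-q - 4*z)/(-q + 7*z)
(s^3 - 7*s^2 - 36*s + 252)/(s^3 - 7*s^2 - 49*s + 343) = (s^2 - 36)/(s^2 - 49)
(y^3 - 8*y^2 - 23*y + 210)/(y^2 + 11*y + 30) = (y^2 - 13*y + 42)/(y + 6)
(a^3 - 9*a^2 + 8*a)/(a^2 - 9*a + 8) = a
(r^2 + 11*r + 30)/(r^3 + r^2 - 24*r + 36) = (r + 5)/(r^2 - 5*r + 6)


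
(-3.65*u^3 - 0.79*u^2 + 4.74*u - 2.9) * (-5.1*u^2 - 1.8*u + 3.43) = 18.615*u^5 + 10.599*u^4 - 35.2715*u^3 + 3.5483*u^2 + 21.4782*u - 9.947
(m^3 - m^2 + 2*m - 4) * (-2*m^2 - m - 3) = -2*m^5 + m^4 - 6*m^3 + 9*m^2 - 2*m + 12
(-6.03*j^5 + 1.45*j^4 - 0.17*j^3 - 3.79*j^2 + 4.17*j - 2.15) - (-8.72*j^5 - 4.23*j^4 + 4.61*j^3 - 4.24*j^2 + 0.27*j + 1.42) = 2.69*j^5 + 5.68*j^4 - 4.78*j^3 + 0.45*j^2 + 3.9*j - 3.57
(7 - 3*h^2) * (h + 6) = -3*h^3 - 18*h^2 + 7*h + 42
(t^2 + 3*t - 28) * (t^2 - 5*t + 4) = t^4 - 2*t^3 - 39*t^2 + 152*t - 112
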